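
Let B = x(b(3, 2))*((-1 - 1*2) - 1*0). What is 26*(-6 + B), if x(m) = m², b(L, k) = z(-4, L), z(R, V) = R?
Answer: -1404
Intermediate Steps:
b(L, k) = -4
B = -48 (B = (-4)²*((-1 - 1*2) - 1*0) = 16*((-1 - 2) + 0) = 16*(-3 + 0) = 16*(-3) = -48)
26*(-6 + B) = 26*(-6 - 48) = 26*(-54) = -1404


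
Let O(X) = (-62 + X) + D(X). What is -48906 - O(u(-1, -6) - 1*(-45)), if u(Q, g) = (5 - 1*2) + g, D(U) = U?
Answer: -48928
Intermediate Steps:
u(Q, g) = 3 + g (u(Q, g) = (5 - 2) + g = 3 + g)
O(X) = -62 + 2*X (O(X) = (-62 + X) + X = -62 + 2*X)
-48906 - O(u(-1, -6) - 1*(-45)) = -48906 - (-62 + 2*((3 - 6) - 1*(-45))) = -48906 - (-62 + 2*(-3 + 45)) = -48906 - (-62 + 2*42) = -48906 - (-62 + 84) = -48906 - 1*22 = -48906 - 22 = -48928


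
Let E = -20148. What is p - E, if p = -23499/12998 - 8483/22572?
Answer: 2955299142613/146695428 ≈ 20146.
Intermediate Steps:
p = -320340731/146695428 (p = -23499*1/12998 - 8483*1/22572 = -23499/12998 - 8483/22572 = -320340731/146695428 ≈ -2.1837)
p - E = -320340731/146695428 - 1*(-20148) = -320340731/146695428 + 20148 = 2955299142613/146695428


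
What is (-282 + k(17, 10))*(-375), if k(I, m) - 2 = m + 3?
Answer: 100125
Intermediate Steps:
k(I, m) = 5 + m (k(I, m) = 2 + (m + 3) = 2 + (3 + m) = 5 + m)
(-282 + k(17, 10))*(-375) = (-282 + (5 + 10))*(-375) = (-282 + 15)*(-375) = -267*(-375) = 100125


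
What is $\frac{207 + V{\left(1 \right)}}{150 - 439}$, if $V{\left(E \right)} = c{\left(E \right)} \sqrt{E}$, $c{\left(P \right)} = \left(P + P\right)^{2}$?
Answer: $- \frac{211}{289} \approx -0.7301$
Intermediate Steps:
$c{\left(P \right)} = 4 P^{2}$ ($c{\left(P \right)} = \left(2 P\right)^{2} = 4 P^{2}$)
$V{\left(E \right)} = 4 E^{\frac{5}{2}}$ ($V{\left(E \right)} = 4 E^{2} \sqrt{E} = 4 E^{\frac{5}{2}}$)
$\frac{207 + V{\left(1 \right)}}{150 - 439} = \frac{207 + 4 \cdot 1^{\frac{5}{2}}}{150 - 439} = \frac{207 + 4 \cdot 1}{-289} = \left(207 + 4\right) \left(- \frac{1}{289}\right) = 211 \left(- \frac{1}{289}\right) = - \frac{211}{289}$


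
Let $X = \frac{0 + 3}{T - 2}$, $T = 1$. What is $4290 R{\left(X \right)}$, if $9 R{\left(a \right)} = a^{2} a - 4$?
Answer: $- \frac{44330}{3} \approx -14777.0$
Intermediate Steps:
$X = -3$ ($X = \frac{0 + 3}{1 - 2} = \frac{3}{-1} = 3 \left(-1\right) = -3$)
$R{\left(a \right)} = - \frac{4}{9} + \frac{a^{3}}{9}$ ($R{\left(a \right)} = \frac{a^{2} a - 4}{9} = \frac{a^{3} - 4}{9} = \frac{-4 + a^{3}}{9} = - \frac{4}{9} + \frac{a^{3}}{9}$)
$4290 R{\left(X \right)} = 4290 \left(- \frac{4}{9} + \frac{\left(-3\right)^{3}}{9}\right) = 4290 \left(- \frac{4}{9} + \frac{1}{9} \left(-27\right)\right) = 4290 \left(- \frac{4}{9} - 3\right) = 4290 \left(- \frac{31}{9}\right) = - \frac{44330}{3}$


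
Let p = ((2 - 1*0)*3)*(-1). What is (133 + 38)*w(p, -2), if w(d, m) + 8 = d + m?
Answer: -2736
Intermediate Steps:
p = -6 (p = ((2 + 0)*3)*(-1) = (2*3)*(-1) = 6*(-1) = -6)
w(d, m) = -8 + d + m (w(d, m) = -8 + (d + m) = -8 + d + m)
(133 + 38)*w(p, -2) = (133 + 38)*(-8 - 6 - 2) = 171*(-16) = -2736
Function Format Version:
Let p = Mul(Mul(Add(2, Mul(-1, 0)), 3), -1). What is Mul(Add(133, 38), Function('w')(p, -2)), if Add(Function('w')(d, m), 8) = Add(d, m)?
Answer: -2736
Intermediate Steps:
p = -6 (p = Mul(Mul(Add(2, 0), 3), -1) = Mul(Mul(2, 3), -1) = Mul(6, -1) = -6)
Function('w')(d, m) = Add(-8, d, m) (Function('w')(d, m) = Add(-8, Add(d, m)) = Add(-8, d, m))
Mul(Add(133, 38), Function('w')(p, -2)) = Mul(Add(133, 38), Add(-8, -6, -2)) = Mul(171, -16) = -2736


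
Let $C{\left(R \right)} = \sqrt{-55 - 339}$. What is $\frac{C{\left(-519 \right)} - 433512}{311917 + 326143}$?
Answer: $- \frac{108378}{159515} + \frac{i \sqrt{394}}{638060} \approx -0.67942 + 3.1109 \cdot 10^{-5} i$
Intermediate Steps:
$C{\left(R \right)} = i \sqrt{394}$ ($C{\left(R \right)} = \sqrt{-394} = i \sqrt{394}$)
$\frac{C{\left(-519 \right)} - 433512}{311917 + 326143} = \frac{i \sqrt{394} - 433512}{311917 + 326143} = \frac{-433512 + i \sqrt{394}}{638060} = \left(-433512 + i \sqrt{394}\right) \frac{1}{638060} = - \frac{108378}{159515} + \frac{i \sqrt{394}}{638060}$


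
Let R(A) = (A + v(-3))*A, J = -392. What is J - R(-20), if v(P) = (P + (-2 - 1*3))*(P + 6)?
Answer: -1272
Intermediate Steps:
v(P) = (-5 + P)*(6 + P) (v(P) = (P + (-2 - 3))*(6 + P) = (P - 5)*(6 + P) = (-5 + P)*(6 + P))
R(A) = A*(-24 + A) (R(A) = (A + (-30 - 3 + (-3)**2))*A = (A + (-30 - 3 + 9))*A = (A - 24)*A = (-24 + A)*A = A*(-24 + A))
J - R(-20) = -392 - (-20)*(-24 - 20) = -392 - (-20)*(-44) = -392 - 1*880 = -392 - 880 = -1272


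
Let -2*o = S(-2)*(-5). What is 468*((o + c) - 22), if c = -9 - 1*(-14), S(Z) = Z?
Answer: -10296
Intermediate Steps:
o = -5 (o = -(-1)*(-5) = -½*10 = -5)
c = 5 (c = -9 + 14 = 5)
468*((o + c) - 22) = 468*((-5 + 5) - 22) = 468*(0 - 22) = 468*(-22) = -10296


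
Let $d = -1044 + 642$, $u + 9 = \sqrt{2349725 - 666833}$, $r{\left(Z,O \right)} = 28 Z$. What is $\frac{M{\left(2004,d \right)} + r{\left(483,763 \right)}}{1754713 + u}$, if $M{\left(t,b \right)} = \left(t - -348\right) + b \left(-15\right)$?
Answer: $\frac{9609636456}{769746111181} - \frac{32859 \sqrt{46747}}{769746111181} \approx 0.012475$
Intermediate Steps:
$u = -9 + 6 \sqrt{46747}$ ($u = -9 + \sqrt{2349725 - 666833} = -9 + \sqrt{1682892} = -9 + 6 \sqrt{46747} \approx 1288.3$)
$d = -402$
$M{\left(t,b \right)} = 348 + t - 15 b$ ($M{\left(t,b \right)} = \left(t + 348\right) - 15 b = \left(348 + t\right) - 15 b = 348 + t - 15 b$)
$\frac{M{\left(2004,d \right)} + r{\left(483,763 \right)}}{1754713 + u} = \frac{\left(348 + 2004 - -6030\right) + 28 \cdot 483}{1754713 - \left(9 - 6 \sqrt{46747}\right)} = \frac{\left(348 + 2004 + 6030\right) + 13524}{1754704 + 6 \sqrt{46747}} = \frac{8382 + 13524}{1754704 + 6 \sqrt{46747}} = \frac{21906}{1754704 + 6 \sqrt{46747}}$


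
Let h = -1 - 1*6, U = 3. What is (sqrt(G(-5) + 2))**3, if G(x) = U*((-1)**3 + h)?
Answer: -22*I*sqrt(22) ≈ -103.19*I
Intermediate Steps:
h = -7 (h = -1 - 6 = -7)
G(x) = -24 (G(x) = 3*((-1)**3 - 7) = 3*(-1 - 7) = 3*(-8) = -24)
(sqrt(G(-5) + 2))**3 = (sqrt(-24 + 2))**3 = (sqrt(-22))**3 = (I*sqrt(22))**3 = -22*I*sqrt(22)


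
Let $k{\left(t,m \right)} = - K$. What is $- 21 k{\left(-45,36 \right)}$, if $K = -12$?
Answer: $-252$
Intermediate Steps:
$k{\left(t,m \right)} = 12$ ($k{\left(t,m \right)} = \left(-1\right) \left(-12\right) = 12$)
$- 21 k{\left(-45,36 \right)} = \left(-21\right) 12 = -252$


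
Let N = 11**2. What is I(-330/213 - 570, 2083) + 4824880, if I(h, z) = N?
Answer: 4825001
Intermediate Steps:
N = 121
I(h, z) = 121
I(-330/213 - 570, 2083) + 4824880 = 121 + 4824880 = 4825001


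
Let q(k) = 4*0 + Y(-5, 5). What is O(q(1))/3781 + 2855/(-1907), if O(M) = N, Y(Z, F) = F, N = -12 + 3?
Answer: -10811918/7210367 ≈ -1.4995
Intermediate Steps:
N = -9
q(k) = 5 (q(k) = 4*0 + 5 = 0 + 5 = 5)
O(M) = -9
O(q(1))/3781 + 2855/(-1907) = -9/3781 + 2855/(-1907) = -9*1/3781 + 2855*(-1/1907) = -9/3781 - 2855/1907 = -10811918/7210367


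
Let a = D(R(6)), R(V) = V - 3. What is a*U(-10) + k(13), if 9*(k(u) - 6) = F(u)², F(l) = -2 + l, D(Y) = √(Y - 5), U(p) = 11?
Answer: 175/9 + 11*I*√2 ≈ 19.444 + 15.556*I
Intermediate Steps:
R(V) = -3 + V
D(Y) = √(-5 + Y)
k(u) = 6 + (-2 + u)²/9
a = I*√2 (a = √(-5 + (-3 + 6)) = √(-5 + 3) = √(-2) = I*√2 ≈ 1.4142*I)
a*U(-10) + k(13) = (I*√2)*11 + (6 + (-2 + 13)²/9) = 11*I*√2 + (6 + (⅑)*11²) = 11*I*√2 + (6 + (⅑)*121) = 11*I*√2 + (6 + 121/9) = 11*I*√2 + 175/9 = 175/9 + 11*I*√2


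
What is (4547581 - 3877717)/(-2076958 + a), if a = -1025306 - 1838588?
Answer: -167466/1235213 ≈ -0.13558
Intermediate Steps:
a = -2863894
(4547581 - 3877717)/(-2076958 + a) = (4547581 - 3877717)/(-2076958 - 2863894) = 669864/(-4940852) = 669864*(-1/4940852) = -167466/1235213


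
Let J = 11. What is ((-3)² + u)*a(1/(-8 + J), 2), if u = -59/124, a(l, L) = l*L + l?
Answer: 1057/124 ≈ 8.5242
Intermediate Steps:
a(l, L) = l + L*l (a(l, L) = L*l + l = l + L*l)
u = -59/124 (u = -59*1/124 = -59/124 ≈ -0.47581)
((-3)² + u)*a(1/(-8 + J), 2) = ((-3)² - 59/124)*((1 + 2)/(-8 + 11)) = (9 - 59/124)*(3/3) = 1057*((⅓)*3)/124 = (1057/124)*1 = 1057/124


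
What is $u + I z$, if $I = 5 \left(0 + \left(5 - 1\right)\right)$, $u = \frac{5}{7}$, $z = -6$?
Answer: $- \frac{835}{7} \approx -119.29$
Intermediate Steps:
$u = \frac{5}{7}$ ($u = 5 \cdot \frac{1}{7} = \frac{5}{7} \approx 0.71429$)
$I = 20$ ($I = 5 \left(0 + \left(5 - 1\right)\right) = 5 \left(0 + 4\right) = 5 \cdot 4 = 20$)
$u + I z = \frac{5}{7} + 20 \left(-6\right) = \frac{5}{7} - 120 = - \frac{835}{7}$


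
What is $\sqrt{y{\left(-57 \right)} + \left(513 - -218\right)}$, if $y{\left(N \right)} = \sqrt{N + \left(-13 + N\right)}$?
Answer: $\sqrt{731 + i \sqrt{127}} \approx 27.038 + 0.2084 i$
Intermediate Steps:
$y{\left(N \right)} = \sqrt{-13 + 2 N}$
$\sqrt{y{\left(-57 \right)} + \left(513 - -218\right)} = \sqrt{\sqrt{-13 + 2 \left(-57\right)} + \left(513 - -218\right)} = \sqrt{\sqrt{-13 - 114} + \left(513 + 218\right)} = \sqrt{\sqrt{-127} + 731} = \sqrt{i \sqrt{127} + 731} = \sqrt{731 + i \sqrt{127}}$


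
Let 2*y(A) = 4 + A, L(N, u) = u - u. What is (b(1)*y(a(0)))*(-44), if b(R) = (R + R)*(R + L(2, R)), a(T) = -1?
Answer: -132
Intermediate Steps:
L(N, u) = 0
y(A) = 2 + A/2 (y(A) = (4 + A)/2 = 2 + A/2)
b(R) = 2*R**2 (b(R) = (R + R)*(R + 0) = (2*R)*R = 2*R**2)
(b(1)*y(a(0)))*(-44) = ((2*1**2)*(2 + (1/2)*(-1)))*(-44) = ((2*1)*(2 - 1/2))*(-44) = (2*(3/2))*(-44) = 3*(-44) = -132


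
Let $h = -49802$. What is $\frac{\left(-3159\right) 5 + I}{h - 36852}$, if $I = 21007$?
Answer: $- \frac{2606}{43327} \approx -0.060147$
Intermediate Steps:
$\frac{\left(-3159\right) 5 + I}{h - 36852} = \frac{\left(-3159\right) 5 + 21007}{-49802 - 36852} = \frac{-15795 + 21007}{-86654} = 5212 \left(- \frac{1}{86654}\right) = - \frac{2606}{43327}$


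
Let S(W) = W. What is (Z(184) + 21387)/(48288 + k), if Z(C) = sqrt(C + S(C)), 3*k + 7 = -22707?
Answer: 64161/122150 + 6*sqrt(23)/61075 ≈ 0.52573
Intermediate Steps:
k = -22714/3 (k = -7/3 + (1/3)*(-22707) = -7/3 - 7569 = -22714/3 ≈ -7571.3)
Z(C) = sqrt(2)*sqrt(C) (Z(C) = sqrt(C + C) = sqrt(2*C) = sqrt(2)*sqrt(C))
(Z(184) + 21387)/(48288 + k) = (sqrt(2)*sqrt(184) + 21387)/(48288 - 22714/3) = (sqrt(2)*(2*sqrt(46)) + 21387)/(122150/3) = (4*sqrt(23) + 21387)*(3/122150) = (21387 + 4*sqrt(23))*(3/122150) = 64161/122150 + 6*sqrt(23)/61075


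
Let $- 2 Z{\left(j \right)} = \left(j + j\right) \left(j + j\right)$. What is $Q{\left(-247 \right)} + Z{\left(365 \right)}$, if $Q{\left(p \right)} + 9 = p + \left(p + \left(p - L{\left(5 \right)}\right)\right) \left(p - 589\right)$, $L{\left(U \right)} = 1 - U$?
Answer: $142934$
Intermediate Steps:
$Z{\left(j \right)} = - 2 j^{2}$ ($Z{\left(j \right)} = - \frac{\left(j + j\right) \left(j + j\right)}{2} = - \frac{2 j 2 j}{2} = - \frac{4 j^{2}}{2} = - 2 j^{2}$)
$Q{\left(p \right)} = -9 + p + \left(-589 + p\right) \left(4 + 2 p\right)$ ($Q{\left(p \right)} = -9 + \left(p + \left(p - \left(1 - 5 - p\right)\right) \left(p - 589\right)\right) = -9 + \left(p + \left(p + \left(p - \left(1 - 5\right)\right)\right) \left(-589 + p\right)\right) = -9 + \left(p + \left(p + \left(p - -4\right)\right) \left(-589 + p\right)\right) = -9 + \left(p + \left(p + \left(p + 4\right)\right) \left(-589 + p\right)\right) = -9 + \left(p + \left(p + \left(4 + p\right)\right) \left(-589 + p\right)\right) = -9 + \left(p + \left(4 + 2 p\right) \left(-589 + p\right)\right) = -9 + \left(p + \left(-589 + p\right) \left(4 + 2 p\right)\right) = -9 + p + \left(-589 + p\right) \left(4 + 2 p\right)$)
$Q{\left(-247 \right)} + Z{\left(365 \right)} = \left(-2365 - -289731 + 2 \left(-247\right)^{2}\right) - 2 \cdot 365^{2} = \left(-2365 + 289731 + 2 \cdot 61009\right) - 266450 = \left(-2365 + 289731 + 122018\right) - 266450 = 409384 - 266450 = 142934$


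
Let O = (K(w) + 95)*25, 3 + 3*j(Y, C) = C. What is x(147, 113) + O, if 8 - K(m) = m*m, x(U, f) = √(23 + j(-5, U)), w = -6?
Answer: 1675 + √71 ≈ 1683.4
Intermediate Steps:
j(Y, C) = -1 + C/3
x(U, f) = √(22 + U/3) (x(U, f) = √(23 + (-1 + U/3)) = √(22 + U/3))
K(m) = 8 - m² (K(m) = 8 - m*m = 8 - m²)
O = 1675 (O = ((8 - 1*(-6)²) + 95)*25 = ((8 - 1*36) + 95)*25 = ((8 - 36) + 95)*25 = (-28 + 95)*25 = 67*25 = 1675)
x(147, 113) + O = √(198 + 3*147)/3 + 1675 = √(198 + 441)/3 + 1675 = √639/3 + 1675 = (3*√71)/3 + 1675 = √71 + 1675 = 1675 + √71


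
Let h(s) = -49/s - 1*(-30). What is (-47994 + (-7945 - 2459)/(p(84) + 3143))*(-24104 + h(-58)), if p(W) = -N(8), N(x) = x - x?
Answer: 105315500056839/91147 ≈ 1.1554e+9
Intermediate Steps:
N(x) = 0
p(W) = 0 (p(W) = -1*0 = 0)
h(s) = 30 - 49/s (h(s) = -49/s + 30 = 30 - 49/s)
(-47994 + (-7945 - 2459)/(p(84) + 3143))*(-24104 + h(-58)) = (-47994 + (-7945 - 2459)/(0 + 3143))*(-24104 + (30 - 49/(-58))) = (-47994 - 10404/3143)*(-24104 + (30 - 49*(-1/58))) = (-47994 - 10404*1/3143)*(-24104 + (30 + 49/58)) = (-47994 - 10404/3143)*(-24104 + 1789/58) = -150855546/3143*(-1396243/58) = 105315500056839/91147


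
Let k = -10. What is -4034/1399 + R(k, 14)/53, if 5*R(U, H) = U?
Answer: -216600/74147 ≈ -2.9212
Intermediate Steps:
R(U, H) = U/5
-4034/1399 + R(k, 14)/53 = -4034/1399 + ((⅕)*(-10))/53 = -4034*1/1399 - 2*1/53 = -4034/1399 - 2/53 = -216600/74147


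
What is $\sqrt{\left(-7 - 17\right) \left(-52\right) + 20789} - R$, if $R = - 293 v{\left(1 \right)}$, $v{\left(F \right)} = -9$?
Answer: $-2637 + \sqrt{22037} \approx -2488.6$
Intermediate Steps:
$R = 2637$ ($R = \left(-293\right) \left(-9\right) = 2637$)
$\sqrt{\left(-7 - 17\right) \left(-52\right) + 20789} - R = \sqrt{\left(-7 - 17\right) \left(-52\right) + 20789} - 2637 = \sqrt{\left(-24\right) \left(-52\right) + 20789} - 2637 = \sqrt{1248 + 20789} - 2637 = \sqrt{22037} - 2637 = -2637 + \sqrt{22037}$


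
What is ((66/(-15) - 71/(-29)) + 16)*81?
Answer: 164997/145 ≈ 1137.9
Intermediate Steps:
((66/(-15) - 71/(-29)) + 16)*81 = ((66*(-1/15) - 71*(-1/29)) + 16)*81 = ((-22/5 + 71/29) + 16)*81 = (-283/145 + 16)*81 = (2037/145)*81 = 164997/145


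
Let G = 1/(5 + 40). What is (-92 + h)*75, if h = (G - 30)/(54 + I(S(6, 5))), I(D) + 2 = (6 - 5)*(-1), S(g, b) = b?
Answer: -1062445/153 ≈ -6944.1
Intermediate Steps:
G = 1/45 ≈ 0.022222
I(D) = -3 (I(D) = -2 + (6 - 5)*(-1) = -2 + 1*(-1) = -2 - 1 = -3)
h = -1349/2295 (h = (1/45 - 30)/(54 - 3) = -1349/45/51 = -1349/45*1/51 = -1349/2295 ≈ -0.58780)
(-92 + h)*75 = (-92 - 1349/2295)*75 = -212489/2295*75 = -1062445/153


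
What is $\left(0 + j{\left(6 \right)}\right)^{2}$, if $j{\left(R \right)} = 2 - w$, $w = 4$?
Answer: $4$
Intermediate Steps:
$j{\left(R \right)} = -2$ ($j{\left(R \right)} = 2 - 4 = -2$)
$\left(0 + j{\left(6 \right)}\right)^{2} = \left(0 - 2\right)^{2} = \left(-2\right)^{2} = 4$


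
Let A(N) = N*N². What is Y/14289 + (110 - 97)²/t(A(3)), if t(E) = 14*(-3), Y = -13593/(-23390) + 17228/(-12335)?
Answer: -11612155051313/2885820085995 ≈ -4.0239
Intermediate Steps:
A(N) = N³
Y = -47058653/57703130 (Y = -13593*(-1/23390) + 17228*(-1/12335) = 13593/23390 - 17228/12335 = -47058653/57703130 ≈ -0.81553)
t(E) = -42
Y/14289 + (110 - 97)²/t(A(3)) = -47058653/57703130/14289 + (110 - 97)²/(-42) = -47058653/57703130*1/14289 + 13²*(-1/42) = -47058653/824520024570 + 169*(-1/42) = -47058653/824520024570 - 169/42 = -11612155051313/2885820085995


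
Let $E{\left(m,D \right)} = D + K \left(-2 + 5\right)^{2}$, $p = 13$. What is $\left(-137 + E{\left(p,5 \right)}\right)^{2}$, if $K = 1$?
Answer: $15129$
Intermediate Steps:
$E{\left(m,D \right)} = 9 + D$ ($E{\left(m,D \right)} = D + 1 \left(-2 + 5\right)^{2} = D + 1 \cdot 3^{2} = D + 1 \cdot 9 = D + 9 = 9 + D$)
$\left(-137 + E{\left(p,5 \right)}\right)^{2} = \left(-137 + \left(9 + 5\right)\right)^{2} = \left(-137 + 14\right)^{2} = \left(-123\right)^{2} = 15129$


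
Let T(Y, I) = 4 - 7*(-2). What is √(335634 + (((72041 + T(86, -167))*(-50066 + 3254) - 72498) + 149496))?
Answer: 14*I*√17208231 ≈ 58076.0*I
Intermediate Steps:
T(Y, I) = 18 (T(Y, I) = 4 + 14 = 18)
√(335634 + (((72041 + T(86, -167))*(-50066 + 3254) - 72498) + 149496)) = √(335634 + (((72041 + 18)*(-50066 + 3254) - 72498) + 149496)) = √(335634 + ((72059*(-46812) - 72498) + 149496)) = √(335634 + ((-3373225908 - 72498) + 149496)) = √(335634 + (-3373298406 + 149496)) = √(335634 - 3373148910) = √(-3372813276) = 14*I*√17208231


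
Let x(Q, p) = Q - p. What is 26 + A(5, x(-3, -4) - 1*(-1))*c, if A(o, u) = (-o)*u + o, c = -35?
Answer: 201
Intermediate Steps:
A(o, u) = o - o*u (A(o, u) = -o*u + o = o - o*u)
26 + A(5, x(-3, -4) - 1*(-1))*c = 26 + (5*(1 - ((-3 - 1*(-4)) - 1*(-1))))*(-35) = 26 + (5*(1 - ((-3 + 4) + 1)))*(-35) = 26 + (5*(1 - (1 + 1)))*(-35) = 26 + (5*(1 - 1*2))*(-35) = 26 + (5*(1 - 2))*(-35) = 26 + (5*(-1))*(-35) = 26 - 5*(-35) = 26 + 175 = 201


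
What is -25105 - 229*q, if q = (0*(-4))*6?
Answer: -25105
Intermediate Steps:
q = 0 (q = 0*6 = 0)
-25105 - 229*q = -25105 - 229*0 = -25105 - 1*0 = -25105 + 0 = -25105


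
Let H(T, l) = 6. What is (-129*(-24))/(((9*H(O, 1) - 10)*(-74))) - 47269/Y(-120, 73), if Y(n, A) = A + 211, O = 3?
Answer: -19348391/115588 ≈ -167.39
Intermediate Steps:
Y(n, A) = 211 + A
(-129*(-24))/(((9*H(O, 1) - 10)*(-74))) - 47269/Y(-120, 73) = (-129*(-24))/(((9*6 - 10)*(-74))) - 47269/(211 + 73) = 3096/(((54 - 10)*(-74))) - 47269/284 = 3096/((44*(-74))) - 47269*1/284 = 3096/(-3256) - 47269/284 = 3096*(-1/3256) - 47269/284 = -387/407 - 47269/284 = -19348391/115588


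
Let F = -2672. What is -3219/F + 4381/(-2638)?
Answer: -1607155/3524368 ≈ -0.45601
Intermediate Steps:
-3219/F + 4381/(-2638) = -3219/(-2672) + 4381/(-2638) = -3219*(-1/2672) + 4381*(-1/2638) = 3219/2672 - 4381/2638 = -1607155/3524368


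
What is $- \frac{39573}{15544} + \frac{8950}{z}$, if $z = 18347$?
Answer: $- \frac{586927031}{285185768} \approx -2.0581$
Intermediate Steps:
$- \frac{39573}{15544} + \frac{8950}{z} = - \frac{39573}{15544} + \frac{8950}{18347} = - \frac{586927031}{285185768}$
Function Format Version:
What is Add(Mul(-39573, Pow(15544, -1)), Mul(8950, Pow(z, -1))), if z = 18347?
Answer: Rational(-586927031, 285185768) ≈ -2.0581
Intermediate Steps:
Add(Mul(-39573, Pow(15544, -1)), Mul(8950, Pow(z, -1))) = Add(Mul(-39573, Pow(15544, -1)), Mul(8950, Pow(18347, -1))) = Add(Mul(-39573, Rational(1, 15544)), Mul(8950, Rational(1, 18347))) = Add(Rational(-39573, 15544), Rational(8950, 18347)) = Rational(-586927031, 285185768)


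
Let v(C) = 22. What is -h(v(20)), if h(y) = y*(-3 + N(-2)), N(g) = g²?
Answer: -22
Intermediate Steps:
h(y) = y (h(y) = y*(-3 + (-2)²) = y*(-3 + 4) = y*1 = y)
-h(v(20)) = -1*22 = -22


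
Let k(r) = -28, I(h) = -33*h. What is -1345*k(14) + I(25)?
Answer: 36835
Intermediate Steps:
-1345*k(14) + I(25) = -1345*(-28) - 33*25 = 37660 - 825 = 36835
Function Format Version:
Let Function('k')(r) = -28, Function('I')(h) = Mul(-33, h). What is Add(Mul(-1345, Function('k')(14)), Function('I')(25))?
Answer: 36835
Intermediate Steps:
Add(Mul(-1345, Function('k')(14)), Function('I')(25)) = Add(Mul(-1345, -28), Mul(-33, 25)) = Add(37660, -825) = 36835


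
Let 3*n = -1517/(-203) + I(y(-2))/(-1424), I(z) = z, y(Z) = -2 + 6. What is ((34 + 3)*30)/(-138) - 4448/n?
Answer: -22279788481/12416527 ≈ -1794.4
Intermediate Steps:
y(Z) = 4
n = 539849/216804 (n = (-1517/(-203) + 4/(-1424))/3 = (-1517*(-1/203) + 4*(-1/1424))/3 = (1517/203 - 1/356)/3 = (⅓)*(539849/72268) = 539849/216804 ≈ 2.4900)
((34 + 3)*30)/(-138) - 4448/n = ((34 + 3)*30)/(-138) - 4448/539849/216804 = (37*30)*(-1/138) - 4448*216804/539849 = 1110*(-1/138) - 964344192/539849 = -185/23 - 964344192/539849 = -22279788481/12416527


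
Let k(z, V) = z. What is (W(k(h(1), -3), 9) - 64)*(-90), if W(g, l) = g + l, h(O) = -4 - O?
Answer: 5400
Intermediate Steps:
(W(k(h(1), -3), 9) - 64)*(-90) = (((-4 - 1*1) + 9) - 64)*(-90) = (((-4 - 1) + 9) - 64)*(-90) = ((-5 + 9) - 64)*(-90) = (4 - 64)*(-90) = -60*(-90) = 5400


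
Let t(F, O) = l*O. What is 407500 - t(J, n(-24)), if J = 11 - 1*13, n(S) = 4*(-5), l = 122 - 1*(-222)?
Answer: 414380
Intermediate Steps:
l = 344 (l = 122 + 222 = 344)
n(S) = -20
J = -2 (J = 11 - 13 = -2)
t(F, O) = 344*O
407500 - t(J, n(-24)) = 407500 - 344*(-20) = 407500 - 1*(-6880) = 407500 + 6880 = 414380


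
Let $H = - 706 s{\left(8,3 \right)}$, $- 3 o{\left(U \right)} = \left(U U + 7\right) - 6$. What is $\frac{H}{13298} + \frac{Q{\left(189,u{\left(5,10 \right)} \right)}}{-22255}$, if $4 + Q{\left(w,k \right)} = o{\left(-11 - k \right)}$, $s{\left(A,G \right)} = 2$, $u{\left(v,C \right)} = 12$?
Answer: $- \frac{43532332}{443920485} \approx -0.098063$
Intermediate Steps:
$o{\left(U \right)} = - \frac{1}{3} - \frac{U^{2}}{3}$ ($o{\left(U \right)} = - \frac{\left(U U + 7\right) - 6}{3} = - \frac{\left(U^{2} + 7\right) - 6}{3} = - \frac{\left(7 + U^{2}\right) - 6}{3} = - \frac{1 + U^{2}}{3} = - \frac{1}{3} - \frac{U^{2}}{3}$)
$H = -1412$ ($H = \left(-706\right) 2 = -1412$)
$Q{\left(w,k \right)} = - \frac{13}{3} - \frac{\left(-11 - k\right)^{2}}{3}$ ($Q{\left(w,k \right)} = -4 - \left(\frac{1}{3} + \frac{\left(-11 - k\right)^{2}}{3}\right) = - \frac{13}{3} - \frac{\left(-11 - k\right)^{2}}{3}$)
$\frac{H}{13298} + \frac{Q{\left(189,u{\left(5,10 \right)} \right)}}{-22255} = - \frac{1412}{13298} + \frac{- \frac{13}{3} - \frac{\left(11 + 12\right)^{2}}{3}}{-22255} = \left(-1412\right) \frac{1}{13298} + \left(- \frac{13}{3} - \frac{23^{2}}{3}\right) \left(- \frac{1}{22255}\right) = - \frac{706}{6649} + \left(- \frac{13}{3} - \frac{529}{3}\right) \left(- \frac{1}{22255}\right) = - \frac{706}{6649} - - \frac{542}{66765} = - \frac{706}{6649} + \frac{542}{66765} = - \frac{43532332}{443920485}$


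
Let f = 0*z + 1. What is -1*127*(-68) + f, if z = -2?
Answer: 8637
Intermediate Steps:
f = 1 (f = 0*(-2) + 1 = 0 + 1 = 1)
-1*127*(-68) + f = -1*127*(-68) + 1 = -127*(-68) + 1 = 8636 + 1 = 8637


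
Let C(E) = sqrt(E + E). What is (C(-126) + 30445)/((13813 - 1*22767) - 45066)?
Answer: -6089/10804 - 3*I*sqrt(7)/27010 ≈ -0.56359 - 0.00029386*I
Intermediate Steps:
C(E) = sqrt(2)*sqrt(E) (C(E) = sqrt(2*E) = sqrt(2)*sqrt(E))
(C(-126) + 30445)/((13813 - 1*22767) - 45066) = (sqrt(2)*sqrt(-126) + 30445)/((13813 - 1*22767) - 45066) = (sqrt(2)*(3*I*sqrt(14)) + 30445)/((13813 - 22767) - 45066) = (6*I*sqrt(7) + 30445)/(-8954 - 45066) = (30445 + 6*I*sqrt(7))/(-54020) = (30445 + 6*I*sqrt(7))*(-1/54020) = -6089/10804 - 3*I*sqrt(7)/27010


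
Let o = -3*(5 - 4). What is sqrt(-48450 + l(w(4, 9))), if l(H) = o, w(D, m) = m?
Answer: I*sqrt(48453) ≈ 220.12*I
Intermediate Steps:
o = -3 (o = -3*1 = -3)
l(H) = -3
sqrt(-48450 + l(w(4, 9))) = sqrt(-48450 - 3) = sqrt(-48453) = I*sqrt(48453)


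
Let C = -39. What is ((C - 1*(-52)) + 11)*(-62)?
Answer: -1488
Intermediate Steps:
((C - 1*(-52)) + 11)*(-62) = ((-39 - 1*(-52)) + 11)*(-62) = ((-39 + 52) + 11)*(-62) = (13 + 11)*(-62) = 24*(-62) = -1488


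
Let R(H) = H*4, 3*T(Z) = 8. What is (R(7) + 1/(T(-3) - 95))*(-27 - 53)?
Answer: -620240/277 ≈ -2239.1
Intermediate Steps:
T(Z) = 8/3 (T(Z) = (1/3)*8 = 8/3)
R(H) = 4*H
(R(7) + 1/(T(-3) - 95))*(-27 - 53) = (4*7 + 1/(8/3 - 95))*(-27 - 53) = (28 + 1/(-277/3))*(-80) = (28 - 3/277)*(-80) = (7753/277)*(-80) = -620240/277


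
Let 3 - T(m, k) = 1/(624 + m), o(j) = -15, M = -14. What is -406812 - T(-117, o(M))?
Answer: -206255204/507 ≈ -4.0682e+5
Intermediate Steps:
T(m, k) = 3 - 1/(624 + m)
-406812 - T(-117, o(M)) = -406812 - (1871 + 3*(-117))/(624 - 117) = -406812 - (1871 - 351)/507 = -406812 - 1520/507 = -206255204/507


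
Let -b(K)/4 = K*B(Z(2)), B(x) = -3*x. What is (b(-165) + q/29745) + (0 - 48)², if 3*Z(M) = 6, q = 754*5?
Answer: -9850790/5949 ≈ -1655.9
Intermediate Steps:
q = 3770
Z(M) = 2 (Z(M) = (⅓)*6 = 2)
b(K) = 24*K (b(K) = -4*K*(-3*2) = -4*K*(-6) = -(-24)*K = 24*K)
(b(-165) + q/29745) + (0 - 48)² = (24*(-165) + 3770/29745) + (0 - 48)² = (-3960 + 3770*(1/29745)) + (-48)² = (-3960 + 754/5949) + 2304 = -23557286/5949 + 2304 = -9850790/5949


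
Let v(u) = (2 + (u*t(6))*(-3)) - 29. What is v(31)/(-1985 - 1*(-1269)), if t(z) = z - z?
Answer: 27/716 ≈ 0.037709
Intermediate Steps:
t(z) = 0
v(u) = -27 (v(u) = (2 + (u*0)*(-3)) - 29 = (2 + 0*(-3)) - 29 = (2 + 0) - 29 = 2 - 29 = -27)
v(31)/(-1985 - 1*(-1269)) = -27/(-1985 - 1*(-1269)) = -27/(-1985 + 1269) = -27/(-716) = -27*(-1/716) = 27/716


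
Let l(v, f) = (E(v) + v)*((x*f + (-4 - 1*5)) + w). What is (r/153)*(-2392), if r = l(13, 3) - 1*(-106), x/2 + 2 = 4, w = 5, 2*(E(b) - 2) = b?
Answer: -664976/153 ≈ -4346.3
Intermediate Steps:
E(b) = 2 + b/2
x = 4 (x = -4 + 2*4 = -4 + 8 = 4)
l(v, f) = (-4 + 4*f)*(2 + 3*v/2) (l(v, f) = ((2 + v/2) + v)*((4*f + (-4 - 1*5)) + 5) = (2 + 3*v/2)*((4*f + (-4 - 5)) + 5) = (2 + 3*v/2)*((4*f - 9) + 5) = (2 + 3*v/2)*((-9 + 4*f) + 5) = (2 + 3*v/2)*(-4 + 4*f) = (-4 + 4*f)*(2 + 3*v/2))
r = 278 (r = (-8 - 6*13 + 8*3 + 6*3*13) - 1*(-106) = (-8 - 78 + 24 + 234) + 106 = 172 + 106 = 278)
(r/153)*(-2392) = (278/153)*(-2392) = -664976/153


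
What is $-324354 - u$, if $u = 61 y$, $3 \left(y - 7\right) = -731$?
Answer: $- \frac{929752}{3} \approx -3.0992 \cdot 10^{5}$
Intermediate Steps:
$y = - \frac{710}{3}$ ($y = 7 + \frac{1}{3} \left(-731\right) = 7 - \frac{731}{3} = - \frac{710}{3} \approx -236.67$)
$u = - \frac{43310}{3}$ ($u = 61 \left(- \frac{710}{3}\right) = - \frac{43310}{3} \approx -14437.0$)
$-324354 - u = -324354 - - \frac{43310}{3} = -324354 + \frac{43310}{3} = - \frac{929752}{3}$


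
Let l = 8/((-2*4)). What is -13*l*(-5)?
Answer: -65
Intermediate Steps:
l = -1 (l = 8/(-8) = 8*(-⅛) = -1)
-13*l*(-5) = -13*(-1)*(-5) = 13*(-5) = -65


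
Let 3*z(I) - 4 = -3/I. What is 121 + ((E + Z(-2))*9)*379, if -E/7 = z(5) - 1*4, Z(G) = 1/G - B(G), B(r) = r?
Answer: 736849/10 ≈ 73685.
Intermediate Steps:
z(I) = 4/3 - 1/I (z(I) = 4/3 + (-3/I)/3 = 4/3 - 1/I)
Z(G) = 1/G - G
E = 301/15 (E = -7*((4/3 - 1/5) - 1*4) = -7*((4/3 - 1*1/5) - 4) = -7*((4/3 - 1/5) - 4) = -7*(17/15 - 4) = -7*(-43/15) = 301/15 ≈ 20.067)
121 + ((E + Z(-2))*9)*379 = 121 + ((301/15 + (1/(-2) - 1*(-2)))*9)*379 = 121 + ((301/15 + (-1/2 + 2))*9)*379 = 121 + ((301/15 + 3/2)*9)*379 = 121 + ((647/30)*9)*379 = 121 + (1941/10)*379 = 121 + 735639/10 = 736849/10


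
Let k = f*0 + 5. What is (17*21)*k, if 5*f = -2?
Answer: 1785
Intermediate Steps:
f = -⅖ (f = (⅕)*(-2) = -⅖ ≈ -0.40000)
k = 5 (k = -⅖*0 + 5 = 0 + 5 = 5)
(17*21)*k = (17*21)*5 = 357*5 = 1785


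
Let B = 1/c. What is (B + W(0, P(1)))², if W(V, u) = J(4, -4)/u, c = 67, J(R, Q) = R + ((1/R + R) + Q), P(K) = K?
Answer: 1306449/71824 ≈ 18.190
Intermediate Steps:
J(R, Q) = Q + 1/R + 2*R (J(R, Q) = R + ((1/R + R) + Q) = R + ((R + 1/R) + Q) = R + (Q + R + 1/R) = Q + 1/R + 2*R)
B = 1/67 ≈ 0.014925
W(V, u) = 17/(4*u) (W(V, u) = (-4 + 1/4 + 2*4)/u = (-4 + ¼ + 8)/u = 17/(4*u))
(B + W(0, P(1)))² = (1/67 + (17/4)/1)² = (1/67 + (17/4)*1)² = (1/67 + 17/4)² = (1143/268)² = 1306449/71824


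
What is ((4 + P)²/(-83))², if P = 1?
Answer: 625/6889 ≈ 0.090724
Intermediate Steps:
((4 + P)²/(-83))² = ((4 + 1)²/(-83))² = (5²*(-1/83))² = (25*(-1/83))² = (-25/83)² = 625/6889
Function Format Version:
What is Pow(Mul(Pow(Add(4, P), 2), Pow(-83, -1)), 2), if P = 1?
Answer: Rational(625, 6889) ≈ 0.090724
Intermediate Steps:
Pow(Mul(Pow(Add(4, P), 2), Pow(-83, -1)), 2) = Pow(Mul(Pow(Add(4, 1), 2), Pow(-83, -1)), 2) = Pow(Mul(Pow(5, 2), Rational(-1, 83)), 2) = Pow(Mul(25, Rational(-1, 83)), 2) = Pow(Rational(-25, 83), 2) = Rational(625, 6889)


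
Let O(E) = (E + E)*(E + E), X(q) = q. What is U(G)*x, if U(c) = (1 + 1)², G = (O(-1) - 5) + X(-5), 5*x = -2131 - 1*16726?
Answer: -75428/5 ≈ -15086.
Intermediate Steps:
O(E) = 4*E² (O(E) = (2*E)*(2*E) = 4*E²)
x = -18857/5 (x = (-2131 - 1*16726)/5 = (-2131 - 16726)/5 = (⅕)*(-18857) = -18857/5 ≈ -3771.4)
G = -6 (G = (4*(-1)² - 5) - 5 = (4*1 - 5) - 5 = (4 - 5) - 5 = -1 - 5 = -6)
U(c) = 4 (U(c) = 2² = 4)
U(G)*x = 4*(-18857/5) = -75428/5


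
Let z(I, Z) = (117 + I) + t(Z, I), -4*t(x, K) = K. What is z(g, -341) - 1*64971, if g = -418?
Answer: -130335/2 ≈ -65168.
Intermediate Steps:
t(x, K) = -K/4
z(I, Z) = 117 + 3*I/4 (z(I, Z) = (117 + I) - I/4 = 117 + 3*I/4)
z(g, -341) - 1*64971 = (117 + (¾)*(-418)) - 1*64971 = (117 - 627/2) - 64971 = -393/2 - 64971 = -130335/2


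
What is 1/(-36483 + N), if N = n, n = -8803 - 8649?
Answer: -1/53935 ≈ -1.8541e-5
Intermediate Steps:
n = -17452
N = -17452
1/(-36483 + N) = 1/(-36483 - 17452) = 1/(-53935) = -1/53935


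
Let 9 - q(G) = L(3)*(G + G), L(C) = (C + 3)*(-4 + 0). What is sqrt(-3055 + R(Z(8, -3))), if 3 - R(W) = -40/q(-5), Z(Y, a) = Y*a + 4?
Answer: 2*I*sqrt(40716753)/231 ≈ 55.246*I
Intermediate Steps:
Z(Y, a) = 4 + Y*a
L(C) = -12 - 4*C (L(C) = (3 + C)*(-4) = -12 - 4*C)
q(G) = 9 + 48*G (q(G) = 9 - (-12 - 4*3)*(G + G) = 9 - (-12 - 12)*2*G = 9 - (-24)*2*G = 9 - (-48)*G = 9 + 48*G)
R(W) = 653/231 (R(W) = 3 - (-40)/(9 + 48*(-5)) = 3 - (-40)/(9 - 240) = 3 - (-40)/(-231) = 3 - (-40)*(-1)/231 = 3 - 1*40/231 = 3 - 40/231 = 653/231)
sqrt(-3055 + R(Z(8, -3))) = sqrt(-3055 + 653/231) = sqrt(-705052/231) = 2*I*sqrt(40716753)/231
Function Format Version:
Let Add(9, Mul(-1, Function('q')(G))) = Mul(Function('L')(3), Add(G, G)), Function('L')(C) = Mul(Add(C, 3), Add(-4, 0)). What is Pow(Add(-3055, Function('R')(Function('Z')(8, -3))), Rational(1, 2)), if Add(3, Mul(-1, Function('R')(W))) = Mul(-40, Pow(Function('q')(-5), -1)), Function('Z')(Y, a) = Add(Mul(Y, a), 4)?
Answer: Mul(Rational(2, 231), I, Pow(40716753, Rational(1, 2))) ≈ Mul(55.246, I)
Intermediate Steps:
Function('Z')(Y, a) = Add(4, Mul(Y, a))
Function('L')(C) = Add(-12, Mul(-4, C)) (Function('L')(C) = Mul(Add(3, C), -4) = Add(-12, Mul(-4, C)))
Function('q')(G) = Add(9, Mul(48, G)) (Function('q')(G) = Add(9, Mul(-1, Mul(Add(-12, Mul(-4, 3)), Add(G, G)))) = Add(9, Mul(-1, Mul(Add(-12, -12), Mul(2, G)))) = Add(9, Mul(-1, Mul(-24, Mul(2, G)))) = Add(9, Mul(-1, Mul(-48, G))) = Add(9, Mul(48, G)))
Function('R')(W) = Rational(653, 231) (Function('R')(W) = Add(3, Mul(-1, Mul(-40, Pow(Add(9, Mul(48, -5)), -1)))) = Add(3, Mul(-1, Mul(-40, Pow(Add(9, -240), -1)))) = Add(3, Mul(-1, Mul(-40, Pow(-231, -1)))) = Add(3, Mul(-1, Mul(-40, Rational(-1, 231)))) = Add(3, Mul(-1, Rational(40, 231))) = Add(3, Rational(-40, 231)) = Rational(653, 231))
Pow(Add(-3055, Function('R')(Function('Z')(8, -3))), Rational(1, 2)) = Pow(Add(-3055, Rational(653, 231)), Rational(1, 2)) = Pow(Rational(-705052, 231), Rational(1, 2)) = Mul(Rational(2, 231), I, Pow(40716753, Rational(1, 2)))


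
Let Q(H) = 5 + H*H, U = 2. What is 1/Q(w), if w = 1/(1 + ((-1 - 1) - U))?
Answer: 9/46 ≈ 0.19565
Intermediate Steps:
w = -⅓ (w = 1/(1 + ((-1 - 1) - 1*2)) = 1/(1 + (-2 - 2)) = 1/(1 - 4) = 1/(-3) = -⅓ ≈ -0.33333)
Q(H) = 5 + H²
1/Q(w) = 1/(5 + (-⅓)²) = 1/(5 + ⅑) = 1/(46/9) = 9/46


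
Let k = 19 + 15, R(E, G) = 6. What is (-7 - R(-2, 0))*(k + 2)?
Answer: -468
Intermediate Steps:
k = 34
(-7 - R(-2, 0))*(k + 2) = (-7 - 1*6)*(34 + 2) = (-7 - 6)*36 = -13*36 = -468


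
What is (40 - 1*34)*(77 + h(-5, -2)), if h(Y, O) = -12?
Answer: 390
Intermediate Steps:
(40 - 1*34)*(77 + h(-5, -2)) = (40 - 1*34)*(77 - 12) = (40 - 34)*65 = 6*65 = 390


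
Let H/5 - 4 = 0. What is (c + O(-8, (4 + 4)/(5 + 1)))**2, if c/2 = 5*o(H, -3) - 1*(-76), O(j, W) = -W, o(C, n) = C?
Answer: 1106704/9 ≈ 1.2297e+5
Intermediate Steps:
H = 20 (H = 20 + 5*0 = 20 + 0 = 20)
c = 352 (c = 2*(5*20 - 1*(-76)) = 2*(100 + 76) = 2*176 = 352)
(c + O(-8, (4 + 4)/(5 + 1)))**2 = (352 - (4 + 4)/(5 + 1))**2 = (352 - 8/6)**2 = (352 - 1*4/3)**2 = (352 - 4/3)**2 = (1052/3)**2 = 1106704/9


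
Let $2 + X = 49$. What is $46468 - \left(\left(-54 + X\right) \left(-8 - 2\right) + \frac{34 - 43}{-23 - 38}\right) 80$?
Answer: $\frac{2492228}{61} \approx 40856.0$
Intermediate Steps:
$X = 47$ ($X = -2 + 49 = 47$)
$46468 - \left(\left(-54 + X\right) \left(-8 - 2\right) + \frac{34 - 43}{-23 - 38}\right) 80 = 46468 - \left(\left(-54 + 47\right) \left(-8 - 2\right) + \frac{34 - 43}{-23 - 38}\right) 80 = 46468 - \left(\left(-7\right) \left(-10\right) - \frac{9}{-61}\right) 80 = 46468 - \left(70 - - \frac{9}{61}\right) 80 = 46468 - \left(70 + \frac{9}{61}\right) 80 = 46468 - \frac{4279}{61} \cdot 80 = 46468 - \frac{342320}{61} = \frac{2492228}{61}$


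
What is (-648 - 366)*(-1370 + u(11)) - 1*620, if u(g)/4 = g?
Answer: 1343944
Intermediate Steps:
u(g) = 4*g
(-648 - 366)*(-1370 + u(11)) - 1*620 = (-648 - 366)*(-1370 + 4*11) - 1*620 = -1014*(-1370 + 44) - 620 = -1014*(-1326) - 620 = 1344564 - 620 = 1343944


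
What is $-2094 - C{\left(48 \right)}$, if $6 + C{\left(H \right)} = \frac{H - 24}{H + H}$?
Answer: $- \frac{8353}{4} \approx -2088.3$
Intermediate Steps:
$C{\left(H \right)} = -6 + \frac{-24 + H}{2 H}$ ($C{\left(H \right)} = -6 + \frac{H - 24}{H + H} = -6 + \frac{-24 + H}{2 H}$)
$-2094 - C{\left(48 \right)} = -2094 - \left(- \frac{11}{2} - \frac{12}{48}\right) = -2094 - \left(- \frac{11}{2} - \frac{1}{4}\right) = -2094 - - \frac{23}{4} = -2094 + \frac{23}{4} = - \frac{8353}{4}$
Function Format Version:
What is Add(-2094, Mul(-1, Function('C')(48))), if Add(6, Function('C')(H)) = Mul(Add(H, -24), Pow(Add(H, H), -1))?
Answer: Rational(-8353, 4) ≈ -2088.3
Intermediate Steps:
Function('C')(H) = Add(-6, Mul(Rational(1, 2), Pow(H, -1), Add(-24, H))) (Function('C')(H) = Add(-6, Mul(Add(H, -24), Pow(Add(H, H), -1))) = Add(-6, Mul(Add(-24, H), Pow(Mul(2, H), -1))) = Add(-6, Mul(Add(-24, H), Mul(Rational(1, 2), Pow(H, -1)))) = Add(-6, Mul(Rational(1, 2), Pow(H, -1), Add(-24, H))))
Add(-2094, Mul(-1, Function('C')(48))) = Add(-2094, Mul(-1, Add(Rational(-11, 2), Mul(-12, Pow(48, -1))))) = Add(-2094, Mul(-1, Add(Rational(-11, 2), Mul(-12, Rational(1, 48))))) = Add(-2094, Mul(-1, Add(Rational(-11, 2), Rational(-1, 4)))) = Add(-2094, Mul(-1, Rational(-23, 4))) = Add(-2094, Rational(23, 4)) = Rational(-8353, 4)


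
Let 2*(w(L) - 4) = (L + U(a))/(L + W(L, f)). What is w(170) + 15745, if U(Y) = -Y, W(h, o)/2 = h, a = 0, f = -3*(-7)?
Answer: 94495/6 ≈ 15749.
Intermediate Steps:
f = 21
W(h, o) = 2*h
w(L) = 25/6 (w(L) = 4 + ((L - 1*0)/(L + 2*L))/2 = 4 + ((L + 0)/((3*L)))/2 = 4 + (L*(1/(3*L)))/2 = 4 + (½)*(⅓) = 4 + ⅙ = 25/6)
w(170) + 15745 = 25/6 + 15745 = 94495/6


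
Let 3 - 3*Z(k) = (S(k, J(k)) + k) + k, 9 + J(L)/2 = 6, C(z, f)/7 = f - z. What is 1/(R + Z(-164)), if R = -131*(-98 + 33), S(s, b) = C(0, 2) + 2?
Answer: 1/8620 ≈ 0.00011601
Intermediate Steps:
C(z, f) = -7*z + 7*f (C(z, f) = 7*(f - z) = -7*z + 7*f)
J(L) = -6 (J(L) = -18 + 2*6 = -18 + 12 = -6)
S(s, b) = 16 (S(s, b) = (-7*0 + 7*2) + 2 = (0 + 14) + 2 = 14 + 2 = 16)
R = 8515 (R = -131*(-65) = 8515)
Z(k) = -13/3 - 2*k/3 (Z(k) = 1 - ((16 + k) + k)/3 = 1 - (16 + 2*k)/3 = 1 + (-16/3 - 2*k/3) = -13/3 - 2*k/3)
1/(R + Z(-164)) = 1/(8515 + (-13/3 - 2/3*(-164))) = 1/(8515 + (-13/3 + 328/3)) = 1/(8515 + 105) = 1/8620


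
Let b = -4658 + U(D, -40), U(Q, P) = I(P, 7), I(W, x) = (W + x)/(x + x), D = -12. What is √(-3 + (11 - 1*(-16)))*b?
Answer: -65245*√6/7 ≈ -22831.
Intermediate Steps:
I(W, x) = (W + x)/(2*x) (I(W, x) = (W + x)/((2*x)) = (W + x)*(1/(2*x)) = (W + x)/(2*x))
U(Q, P) = ½ + P/14 (U(Q, P) = (½)*(P + 7)/7 = (½)*(⅐)*(7 + P) = ½ + P/14)
b = -65245/14 (b = -4658 + (½ + (1/14)*(-40)) = -4658 + (½ - 20/7) = -4658 - 33/14 = -65245/14 ≈ -4660.4)
√(-3 + (11 - 1*(-16)))*b = √(-3 + (11 - 1*(-16)))*(-65245/14) = √(-3 + (11 + 16))*(-65245/14) = √(-3 + 27)*(-65245/14) = √24*(-65245/14) = (2*√6)*(-65245/14) = -65245*√6/7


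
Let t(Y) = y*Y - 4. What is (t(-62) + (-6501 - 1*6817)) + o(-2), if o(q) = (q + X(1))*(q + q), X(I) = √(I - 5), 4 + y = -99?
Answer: -6928 - 8*I ≈ -6928.0 - 8.0*I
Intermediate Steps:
y = -103 (y = -4 - 99 = -103)
X(I) = √(-5 + I)
o(q) = 2*q*(q + 2*I) (o(q) = (q + √(-5 + 1))*(q + q) = (q + √(-4))*(2*q) = (q + 2*I)*(2*q) = 2*q*(q + 2*I))
t(Y) = -4 - 103*Y (t(Y) = -103*Y - 4 = -4 - 103*Y)
(t(-62) + (-6501 - 1*6817)) + o(-2) = ((-4 - 103*(-62)) + (-6501 - 1*6817)) + 2*(-2)*(-2 + 2*I) = ((-4 + 6386) + (-6501 - 6817)) + (8 - 8*I) = (6382 - 13318) + (8 - 8*I) = -6936 + (8 - 8*I) = -6928 - 8*I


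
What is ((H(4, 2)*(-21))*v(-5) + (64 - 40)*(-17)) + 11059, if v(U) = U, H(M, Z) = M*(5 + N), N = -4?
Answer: 11071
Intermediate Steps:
H(M, Z) = M (H(M, Z) = M*(5 - 4) = M*1 = M)
((H(4, 2)*(-21))*v(-5) + (64 - 40)*(-17)) + 11059 = ((4*(-21))*(-5) + (64 - 40)*(-17)) + 11059 = (-84*(-5) + 24*(-17)) + 11059 = (420 - 408) + 11059 = 12 + 11059 = 11071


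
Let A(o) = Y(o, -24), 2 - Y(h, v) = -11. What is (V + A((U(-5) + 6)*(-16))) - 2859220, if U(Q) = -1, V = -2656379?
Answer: -5515586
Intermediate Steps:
Y(h, v) = 13 (Y(h, v) = 2 - 1*(-11) = 2 + 11 = 13)
A(o) = 13
(V + A((U(-5) + 6)*(-16))) - 2859220 = (-2656379 + 13) - 2859220 = -2656366 - 2859220 = -5515586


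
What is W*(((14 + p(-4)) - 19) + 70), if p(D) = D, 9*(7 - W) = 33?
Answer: 610/3 ≈ 203.33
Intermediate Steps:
W = 10/3 (W = 7 - ⅑*33 = 7 - 11/3 = 10/3 ≈ 3.3333)
W*(((14 + p(-4)) - 19) + 70) = 10*(((14 - 4) - 19) + 70)/3 = 10*((10 - 19) + 70)/3 = 10*(-9 + 70)/3 = (10/3)*61 = 610/3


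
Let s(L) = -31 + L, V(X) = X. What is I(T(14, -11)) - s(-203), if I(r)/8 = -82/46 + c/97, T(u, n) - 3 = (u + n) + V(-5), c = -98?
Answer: 472206/2231 ≈ 211.66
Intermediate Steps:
T(u, n) = -2 + n + u (T(u, n) = 3 + ((u + n) - 5) = 3 + ((n + u) - 5) = 3 + (-5 + n + u) = -2 + n + u)
I(r) = -49848/2231 (I(r) = 8*(-82/46 - 98/97) = 8*(-82*1/46 - 98*1/97) = 8*(-41/23 - 98/97) = 8*(-6231/2231) = -49848/2231)
I(T(14, -11)) - s(-203) = -49848/2231 - (-31 - 203) = -49848/2231 - 1*(-234) = -49848/2231 + 234 = 472206/2231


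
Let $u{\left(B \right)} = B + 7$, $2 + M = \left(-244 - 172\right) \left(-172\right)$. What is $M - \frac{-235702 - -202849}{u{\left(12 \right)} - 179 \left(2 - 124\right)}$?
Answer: $\frac{1563901203}{21857} \approx 71552.0$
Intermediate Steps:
$M = 71550$ ($M = -2 + \left(-244 - 172\right) \left(-172\right) = -2 - -71552 = -2 + 71552 = 71550$)
$u{\left(B \right)} = 7 + B$
$M - \frac{-235702 - -202849}{u{\left(12 \right)} - 179 \left(2 - 124\right)} = 71550 - \frac{-235702 - -202849}{\left(7 + 12\right) - 179 \left(2 - 124\right)} = 71550 - \frac{-235702 + 202849}{19 - -21838} = 71550 - - \frac{32853}{19 + 21838} = 71550 - - \frac{32853}{21857} = 71550 + \frac{32853}{21857} = \frac{1563901203}{21857}$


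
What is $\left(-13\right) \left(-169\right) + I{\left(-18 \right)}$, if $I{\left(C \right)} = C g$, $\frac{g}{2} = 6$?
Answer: $1981$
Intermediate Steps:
$g = 12$ ($g = 2 \cdot 6 = 12$)
$I{\left(C \right)} = 12 C$ ($I{\left(C \right)} = C 12 = 12 C$)
$\left(-13\right) \left(-169\right) + I{\left(-18 \right)} = \left(-13\right) \left(-169\right) + 12 \left(-18\right) = 2197 - 216 = 1981$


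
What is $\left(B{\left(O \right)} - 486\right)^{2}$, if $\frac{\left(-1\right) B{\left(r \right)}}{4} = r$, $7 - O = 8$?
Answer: $232324$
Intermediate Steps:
$O = -1$ ($O = 7 - 8 = -1$)
$B{\left(r \right)} = - 4 r$
$\left(B{\left(O \right)} - 486\right)^{2} = \left(\left(-4\right) \left(-1\right) - 486\right)^{2} = \left(4 - 486\right)^{2} = \left(-482\right)^{2} = 232324$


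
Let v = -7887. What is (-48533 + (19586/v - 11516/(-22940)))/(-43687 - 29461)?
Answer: 1097665802861/1654313156430 ≈ 0.66352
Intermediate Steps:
(-48533 + (19586/v - 11516/(-22940)))/(-43687 - 29461) = (-48533 + (19586/(-7887) - 11516/(-22940)))/(-43687 - 29461) = (-48533 + (19586*(-1/7887) - 11516*(-1/22940)))/(-73148) = (-48533 + (-19586/7887 + 2879/5735))*(-1/73148) = (-48533 - 89619037/45231945)*(-1/73148) = -2195331605722/45231945*(-1/73148) = 1097665802861/1654313156430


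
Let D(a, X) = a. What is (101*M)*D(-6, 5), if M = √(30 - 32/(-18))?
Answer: -202*√286 ≈ -3416.1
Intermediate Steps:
M = √286/3 (M = √(30 - 32*(-1/18)) = √(30 + 16/9) = √(286/9) = √286/3 ≈ 5.6372)
(101*M)*D(-6, 5) = (101*(√286/3))*(-6) = (101*√286/3)*(-6) = -202*√286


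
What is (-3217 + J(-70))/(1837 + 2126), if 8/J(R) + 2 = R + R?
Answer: -76137/93791 ≈ -0.81177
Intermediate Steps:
J(R) = 8/(-2 + 2*R) (J(R) = 8/(-2 + (R + R)) = 8/(-2 + 2*R))
(-3217 + J(-70))/(1837 + 2126) = (-3217 + 4/(-1 - 70))/(1837 + 2126) = (-3217 + 4/(-71))/3963 = (-3217 + 4*(-1/71))*(1/3963) = (-3217 - 4/71)*(1/3963) = -228411/71*1/3963 = -76137/93791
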